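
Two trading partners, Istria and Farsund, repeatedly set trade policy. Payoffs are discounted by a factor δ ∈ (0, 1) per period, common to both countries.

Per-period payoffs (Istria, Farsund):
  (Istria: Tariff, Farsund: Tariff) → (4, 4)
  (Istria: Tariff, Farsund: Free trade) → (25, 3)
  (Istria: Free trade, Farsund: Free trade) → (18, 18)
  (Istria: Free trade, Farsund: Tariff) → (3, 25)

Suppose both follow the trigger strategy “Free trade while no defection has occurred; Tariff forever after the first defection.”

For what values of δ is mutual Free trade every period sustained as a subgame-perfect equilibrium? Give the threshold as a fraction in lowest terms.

Cooperation forever yields 18 each period: 18/(1−δ).
Deviating yields 25 once, then 4 forever: 25 + 4δ/(1−δ).
No profitable deviation requires 18/(1−δ) ≥ 25 + 4δ/(1−δ).
Multiplying by (1−δ): 18 ≥ 25(1−δ) + 4δ = 25 − 21δ.
So 21δ ≥ 7, i.e. δ ≥ 7/21 = 1/3.

1/3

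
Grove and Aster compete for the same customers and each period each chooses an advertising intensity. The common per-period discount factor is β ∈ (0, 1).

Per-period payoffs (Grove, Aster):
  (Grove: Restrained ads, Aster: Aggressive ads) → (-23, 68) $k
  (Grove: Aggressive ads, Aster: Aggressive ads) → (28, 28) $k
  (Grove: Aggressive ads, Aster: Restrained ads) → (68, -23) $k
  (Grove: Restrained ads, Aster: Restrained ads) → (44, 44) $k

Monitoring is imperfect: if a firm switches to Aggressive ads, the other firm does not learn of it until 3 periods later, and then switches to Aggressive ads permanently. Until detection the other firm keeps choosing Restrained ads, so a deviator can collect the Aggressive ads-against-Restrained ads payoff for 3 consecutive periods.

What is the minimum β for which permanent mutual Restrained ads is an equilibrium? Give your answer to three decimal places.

0.843

A deviator earns 68 for 3 periods, then 28 forever; cooperating earns 44 forever. Multiplying the IC by (1−β):
44 ≥ 68(1−β^3) + 28β^3, so 40·β^3 ≥ 24 and β^3 ≥ 3/5.
β ≥ (3/5)^(1/3) ≈ 0.843.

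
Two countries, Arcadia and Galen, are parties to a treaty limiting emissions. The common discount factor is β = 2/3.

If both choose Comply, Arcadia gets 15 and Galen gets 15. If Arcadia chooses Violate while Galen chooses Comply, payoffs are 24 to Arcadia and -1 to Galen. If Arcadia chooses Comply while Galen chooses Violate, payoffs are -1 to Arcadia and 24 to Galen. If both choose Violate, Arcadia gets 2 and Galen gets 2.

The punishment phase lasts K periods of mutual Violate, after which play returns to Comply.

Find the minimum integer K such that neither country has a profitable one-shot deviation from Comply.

Need Σ_{k=1}^{K} β^k ≥ (24−15)/(15−2) = 0.6923 at β = 2/3.
At K = 1 the sum is 0.6667 < 0.6923; at K = 2 it is 1.1111 ≥ 0.6923.
So the minimum punishment length is K = 2.

2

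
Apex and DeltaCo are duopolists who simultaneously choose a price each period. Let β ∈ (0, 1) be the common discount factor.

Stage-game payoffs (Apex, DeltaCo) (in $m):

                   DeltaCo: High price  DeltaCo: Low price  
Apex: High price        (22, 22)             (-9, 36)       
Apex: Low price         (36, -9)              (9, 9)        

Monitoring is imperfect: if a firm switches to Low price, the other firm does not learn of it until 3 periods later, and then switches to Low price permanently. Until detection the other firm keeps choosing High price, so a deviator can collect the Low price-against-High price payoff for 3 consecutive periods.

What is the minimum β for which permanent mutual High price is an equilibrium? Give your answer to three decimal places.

0.803

The best deviation is to choose Low price for all 3 undetected periods, earning 36 each, then 9 forever once detected.
Deviation value: 36(1−β^3)/(1−β) + 9β^3/(1−β); cooperation value: 22/(1−β).
IC: 22 ≥ 36(1−β^3) + 9β^3 = 36 − 27β^3.
So β^3 ≥ 14/27, giving β ≥ (14/27)^(1/3) ≈ 0.803.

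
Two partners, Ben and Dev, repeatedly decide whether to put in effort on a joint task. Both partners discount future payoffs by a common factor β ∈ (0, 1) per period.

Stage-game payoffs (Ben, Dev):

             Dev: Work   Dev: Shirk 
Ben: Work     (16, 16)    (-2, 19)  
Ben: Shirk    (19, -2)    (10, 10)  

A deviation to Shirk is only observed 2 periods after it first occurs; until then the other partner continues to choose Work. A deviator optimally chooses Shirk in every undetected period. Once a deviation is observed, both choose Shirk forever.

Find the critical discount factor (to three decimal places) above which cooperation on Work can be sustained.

0.577

Deviating for the 2 undetected periods gains 19−16 = 3 per period over cooperation, then loses 16−10 = 6 per period forever once punishment starts.
Gain: 3(1 + β + … + β^1); loss: 6·β^2/(1−β).
No profitable deviation ⇔ 3(1−β^2) ≤ 6·β^2, i.e. β^2 ≥ 3/(3+6) = 1/3.
Hence β ≥ (1/3)^(1/2) ≈ 0.577.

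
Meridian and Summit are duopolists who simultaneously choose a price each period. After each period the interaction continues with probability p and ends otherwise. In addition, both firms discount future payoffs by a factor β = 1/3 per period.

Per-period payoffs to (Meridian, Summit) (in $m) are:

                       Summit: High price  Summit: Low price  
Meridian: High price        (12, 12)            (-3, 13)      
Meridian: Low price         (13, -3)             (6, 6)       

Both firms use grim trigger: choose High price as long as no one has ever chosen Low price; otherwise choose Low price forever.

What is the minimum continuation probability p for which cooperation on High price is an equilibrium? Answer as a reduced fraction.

Expected continuation weight on next period's payoff is β·p = 1/3·p, which plays the role of the discount factor.
Cooperation requires 1/3·p ≥ (13−12)/(13−6) = 1/7, hence p ≥ 3/7.

3/7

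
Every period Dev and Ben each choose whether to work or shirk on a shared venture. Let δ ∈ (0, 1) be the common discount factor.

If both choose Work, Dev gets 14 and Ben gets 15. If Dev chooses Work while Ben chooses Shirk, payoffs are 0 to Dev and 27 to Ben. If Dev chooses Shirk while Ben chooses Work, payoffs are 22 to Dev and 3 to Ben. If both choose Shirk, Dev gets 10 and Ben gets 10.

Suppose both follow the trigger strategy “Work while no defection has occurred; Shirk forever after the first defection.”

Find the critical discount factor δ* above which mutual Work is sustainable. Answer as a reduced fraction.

Dev's threshold: (22−14)/(22−10) = 2/3.
Ben's threshold: (27−15)/(27−10) = 12/17.
2/3 < 12/17, so Ben binds and δ* = 12/17.

12/17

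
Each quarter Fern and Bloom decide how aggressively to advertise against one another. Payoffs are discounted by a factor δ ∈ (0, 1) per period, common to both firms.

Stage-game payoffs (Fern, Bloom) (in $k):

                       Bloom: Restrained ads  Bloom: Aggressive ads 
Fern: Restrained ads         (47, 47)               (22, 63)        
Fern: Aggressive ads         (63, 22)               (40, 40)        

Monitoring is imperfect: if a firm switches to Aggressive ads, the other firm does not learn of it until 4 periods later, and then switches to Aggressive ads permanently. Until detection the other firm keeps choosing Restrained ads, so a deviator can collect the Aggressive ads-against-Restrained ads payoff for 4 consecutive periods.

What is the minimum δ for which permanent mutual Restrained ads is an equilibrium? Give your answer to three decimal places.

A deviator earns 63 for 4 periods, then 40 forever; cooperating earns 47 forever. Multiplying the IC by (1−δ):
47 ≥ 63(1−δ^4) + 40δ^4, so 23·δ^4 ≥ 16 and δ^4 ≥ 16/23.
δ ≥ (16/23)^(1/4) ≈ 0.913.

0.913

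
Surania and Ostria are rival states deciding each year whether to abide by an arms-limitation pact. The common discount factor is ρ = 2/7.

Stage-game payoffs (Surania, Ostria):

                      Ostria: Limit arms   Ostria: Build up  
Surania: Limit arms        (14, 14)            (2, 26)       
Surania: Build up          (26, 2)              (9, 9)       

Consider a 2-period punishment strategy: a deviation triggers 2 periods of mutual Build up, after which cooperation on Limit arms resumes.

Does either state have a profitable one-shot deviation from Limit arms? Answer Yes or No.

Yes

IC: ρ+…+ρ^2 ≥ (26−14)/(14−9) = 12/5.
At ρ = 2/7: partial sum = 0.3673 < 2.4000. Cooperation not sustainable.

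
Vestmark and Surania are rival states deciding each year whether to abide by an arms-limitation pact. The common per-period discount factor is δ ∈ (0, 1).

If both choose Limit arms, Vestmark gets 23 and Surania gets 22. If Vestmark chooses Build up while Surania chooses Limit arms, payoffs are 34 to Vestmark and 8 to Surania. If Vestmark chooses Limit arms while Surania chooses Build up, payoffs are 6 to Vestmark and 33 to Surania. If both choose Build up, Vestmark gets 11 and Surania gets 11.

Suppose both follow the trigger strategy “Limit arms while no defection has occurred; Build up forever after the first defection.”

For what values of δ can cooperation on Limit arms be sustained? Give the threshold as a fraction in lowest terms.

Vestmark: cooperation gives 23 each period; deviation gives 34 once then 11 forever.
  23/(1−δ) ≥ 34 + 11δ/(1−δ) ⇒ δ ≥ 11/23.
Surania: cooperation gives 22 each period; deviation gives 33 once then 11 forever.
  δ ≥ 11/22 = 1/2.
Both must hold, so the binding constraint is Surania's: δ ≥ 1/2.

1/2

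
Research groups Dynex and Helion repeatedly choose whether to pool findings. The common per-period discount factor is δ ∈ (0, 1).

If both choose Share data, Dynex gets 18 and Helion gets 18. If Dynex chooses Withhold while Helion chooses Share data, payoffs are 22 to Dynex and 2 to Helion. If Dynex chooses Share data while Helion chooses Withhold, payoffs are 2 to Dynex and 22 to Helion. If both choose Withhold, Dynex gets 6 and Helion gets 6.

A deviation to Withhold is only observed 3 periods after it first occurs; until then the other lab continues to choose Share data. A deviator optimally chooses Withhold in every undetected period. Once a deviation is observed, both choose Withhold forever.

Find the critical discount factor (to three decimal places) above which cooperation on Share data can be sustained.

0.630

The best deviation is to choose Withhold for all 3 undetected periods, earning 22 each, then 6 forever once detected.
Deviation value: 22(1−δ^3)/(1−δ) + 6δ^3/(1−δ); cooperation value: 18/(1−δ).
IC: 18 ≥ 22(1−δ^3) + 6δ^3 = 22 − 16δ^3.
So δ^3 ≥ 4/16 = 1/4, giving δ ≥ (1/4)^(1/3) ≈ 0.630.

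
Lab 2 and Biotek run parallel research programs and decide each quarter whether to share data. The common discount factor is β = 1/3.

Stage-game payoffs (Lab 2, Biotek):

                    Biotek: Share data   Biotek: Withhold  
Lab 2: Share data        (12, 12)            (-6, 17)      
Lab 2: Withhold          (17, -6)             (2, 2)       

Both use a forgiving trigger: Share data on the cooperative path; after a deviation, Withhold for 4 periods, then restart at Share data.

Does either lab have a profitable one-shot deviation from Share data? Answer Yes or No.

A one-shot deviation gives 17 now, then 2 for 4 periods, then back to 12.
Gain from deviating: (17−12) today; loss: (12−2) in each of the next 4 periods.
No-deviation condition: (12−2)(β+…+β^4) ≥ 17−12, i.e. β+…+β^4 ≥ 1/2.
At β = 1/3: β+…+β^4 = 0.4938 < 0.5000.
So cooperation is not sustainable.

Yes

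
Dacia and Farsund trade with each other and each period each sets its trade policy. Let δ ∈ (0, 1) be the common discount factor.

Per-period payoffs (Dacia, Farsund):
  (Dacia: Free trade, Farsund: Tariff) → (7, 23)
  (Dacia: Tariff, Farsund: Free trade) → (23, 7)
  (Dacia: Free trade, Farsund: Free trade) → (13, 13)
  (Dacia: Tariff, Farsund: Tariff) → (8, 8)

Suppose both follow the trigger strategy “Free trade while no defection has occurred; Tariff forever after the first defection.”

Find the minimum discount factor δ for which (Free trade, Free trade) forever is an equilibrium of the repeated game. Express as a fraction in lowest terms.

2/3

Under grim trigger the critical discount factor is (T−C)/(T−P) with T = 23, C = 13, P = 8.
δ* = (23−13)/(23−8) = 10/15 = 2/3.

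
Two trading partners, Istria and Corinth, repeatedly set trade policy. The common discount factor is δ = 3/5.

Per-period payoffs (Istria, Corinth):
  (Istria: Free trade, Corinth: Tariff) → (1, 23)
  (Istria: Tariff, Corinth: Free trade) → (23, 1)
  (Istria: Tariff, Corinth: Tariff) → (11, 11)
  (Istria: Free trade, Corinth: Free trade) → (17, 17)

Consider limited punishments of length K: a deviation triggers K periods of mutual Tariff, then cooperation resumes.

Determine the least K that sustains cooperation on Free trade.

Need Σ_{k=1}^{K} δ^k ≥ (23−17)/(17−11) = 1.0000 at δ = 3/5.
At K = 2 the sum is 0.9600 < 1.0000; at K = 3 it is 1.1760 ≥ 1.0000.
So the minimum punishment length is K = 3.

3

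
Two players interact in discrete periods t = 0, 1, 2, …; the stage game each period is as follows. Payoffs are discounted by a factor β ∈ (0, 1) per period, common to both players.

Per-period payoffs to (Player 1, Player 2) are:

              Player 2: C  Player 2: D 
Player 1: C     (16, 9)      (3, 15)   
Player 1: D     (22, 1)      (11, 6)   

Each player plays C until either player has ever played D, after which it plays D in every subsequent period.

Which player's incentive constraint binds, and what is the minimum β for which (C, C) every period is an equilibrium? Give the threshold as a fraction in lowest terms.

Player 1's threshold: (22−16)/(22−11) = 6/11.
Player 2's threshold: (15−9)/(15−6) = 2/3.
6/11 < 2/3, so Player 2 binds and β* = 2/3.

Player 2; β ≥ 2/3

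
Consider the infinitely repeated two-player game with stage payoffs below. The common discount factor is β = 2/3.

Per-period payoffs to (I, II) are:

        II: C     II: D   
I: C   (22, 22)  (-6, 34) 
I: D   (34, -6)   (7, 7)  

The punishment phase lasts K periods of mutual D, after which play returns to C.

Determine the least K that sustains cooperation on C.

IC: β(1−β^K)/(1−β) ≥ (34−22)/(22−7) = 4/5.
With β = 2/3: need 1 − β^K ≥ 4/5·(1−2/3)/(2/3), i.e. β^K ≤ 0.6000.
Since (2/3)^1 = 0.6667 and (2/3)^2 = 0.4444, the smallest such K is 2.

2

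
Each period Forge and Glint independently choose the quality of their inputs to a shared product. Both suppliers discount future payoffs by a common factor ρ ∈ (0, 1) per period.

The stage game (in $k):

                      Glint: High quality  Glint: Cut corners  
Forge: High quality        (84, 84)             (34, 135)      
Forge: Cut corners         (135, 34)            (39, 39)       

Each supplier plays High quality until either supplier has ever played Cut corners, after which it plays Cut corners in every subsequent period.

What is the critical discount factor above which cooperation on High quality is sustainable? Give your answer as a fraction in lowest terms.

Cooperation forever yields 84 each period: 84/(1−ρ).
Deviating yields 135 once, then 39 forever: 135 + 39ρ/(1−ρ).
No profitable deviation requires 84/(1−ρ) ≥ 135 + 39ρ/(1−ρ).
Multiplying by (1−ρ): 84 ≥ 135(1−ρ) + 39ρ = 135 − 96ρ.
So 96ρ ≥ 51, i.e. ρ ≥ 51/96 = 17/32.

17/32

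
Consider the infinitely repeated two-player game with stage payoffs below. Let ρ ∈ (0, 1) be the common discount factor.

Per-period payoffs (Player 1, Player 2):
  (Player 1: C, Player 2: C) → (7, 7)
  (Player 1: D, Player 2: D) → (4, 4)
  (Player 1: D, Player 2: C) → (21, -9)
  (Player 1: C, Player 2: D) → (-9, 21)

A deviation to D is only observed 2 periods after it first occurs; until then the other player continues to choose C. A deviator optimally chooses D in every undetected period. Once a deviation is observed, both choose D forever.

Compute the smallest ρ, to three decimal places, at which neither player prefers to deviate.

The best deviation is to choose D for all 2 undetected periods, earning 21 each, then 4 forever once detected.
Deviation value: 21(1−ρ^2)/(1−ρ) + 4ρ^2/(1−ρ); cooperation value: 7/(1−ρ).
IC: 7 ≥ 21(1−ρ^2) + 4ρ^2 = 21 − 17ρ^2.
So ρ^2 ≥ 14/17, giving ρ ≥ (14/17)^(1/2) ≈ 0.907.

0.907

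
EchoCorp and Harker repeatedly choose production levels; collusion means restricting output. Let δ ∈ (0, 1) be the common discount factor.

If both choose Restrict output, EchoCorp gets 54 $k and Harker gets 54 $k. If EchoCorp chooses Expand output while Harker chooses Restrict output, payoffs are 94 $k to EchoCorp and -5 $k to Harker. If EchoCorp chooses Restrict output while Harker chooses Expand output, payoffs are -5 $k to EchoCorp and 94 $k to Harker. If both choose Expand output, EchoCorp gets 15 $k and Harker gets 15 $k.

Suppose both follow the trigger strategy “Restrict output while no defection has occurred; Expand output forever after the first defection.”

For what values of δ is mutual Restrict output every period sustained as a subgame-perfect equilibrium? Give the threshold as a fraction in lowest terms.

40/79

Under grim trigger the critical discount factor is (T−C)/(T−P) with T = 94, C = 54, P = 15.
δ* = (94−54)/(94−15) = 40/79.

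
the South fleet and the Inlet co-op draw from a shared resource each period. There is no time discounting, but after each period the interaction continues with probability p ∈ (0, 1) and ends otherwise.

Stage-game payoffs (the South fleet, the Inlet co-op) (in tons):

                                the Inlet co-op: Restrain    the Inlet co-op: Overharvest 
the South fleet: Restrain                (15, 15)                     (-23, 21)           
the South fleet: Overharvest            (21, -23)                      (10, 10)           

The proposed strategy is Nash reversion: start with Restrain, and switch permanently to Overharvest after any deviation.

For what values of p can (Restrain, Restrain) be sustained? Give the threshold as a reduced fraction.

6/11

Expected cooperation value is 15 + p·15 + p²·15 + … = 15/(1−p); deviation gives 21 + p·10/(1−p).
15 ≥ 21(1−p) + 10p ⇒ 11p ≥ 6 ⇒ p ≥ 6/11.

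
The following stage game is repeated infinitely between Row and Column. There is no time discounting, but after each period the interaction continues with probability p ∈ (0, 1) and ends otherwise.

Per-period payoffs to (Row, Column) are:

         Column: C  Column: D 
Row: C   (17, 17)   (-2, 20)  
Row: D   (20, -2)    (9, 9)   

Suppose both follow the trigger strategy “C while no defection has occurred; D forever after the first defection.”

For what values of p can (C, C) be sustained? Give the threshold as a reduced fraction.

Expected cooperation value is 17 + p·17 + p²·17 + … = 17/(1−p); deviation gives 20 + p·9/(1−p).
17 ≥ 20(1−p) + 9p ⇒ 11p ≥ 3 ⇒ p ≥ 3/11.

3/11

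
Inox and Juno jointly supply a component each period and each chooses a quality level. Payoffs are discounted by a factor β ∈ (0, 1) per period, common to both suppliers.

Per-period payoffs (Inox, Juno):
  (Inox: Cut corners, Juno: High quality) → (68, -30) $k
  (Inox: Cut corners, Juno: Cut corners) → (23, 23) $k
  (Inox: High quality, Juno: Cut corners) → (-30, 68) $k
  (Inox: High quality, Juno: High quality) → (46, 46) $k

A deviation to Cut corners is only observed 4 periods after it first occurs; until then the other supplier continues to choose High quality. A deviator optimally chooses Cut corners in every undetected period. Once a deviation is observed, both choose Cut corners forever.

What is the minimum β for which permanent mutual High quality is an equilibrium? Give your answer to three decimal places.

Deviating for the 4 undetected periods gains 68−46 = 22 per period over cooperation, then loses 46−23 = 23 per period forever once punishment starts.
Gain: 22(1 + β + … + β^3); loss: 23·β^4/(1−β).
No profitable deviation ⇔ 22(1−β^4) ≤ 23·β^4, i.e. β^4 ≥ 22/(22+23) = 22/45.
Hence β ≥ (22/45)^(1/4) ≈ 0.836.

0.836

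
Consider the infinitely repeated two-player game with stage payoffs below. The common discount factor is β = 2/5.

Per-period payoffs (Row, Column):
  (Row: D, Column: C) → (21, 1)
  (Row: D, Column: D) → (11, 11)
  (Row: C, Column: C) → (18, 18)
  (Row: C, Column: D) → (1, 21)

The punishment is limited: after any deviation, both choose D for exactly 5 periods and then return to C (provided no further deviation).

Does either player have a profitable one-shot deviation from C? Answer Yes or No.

Comparing payoff streams over the 6 periods until play realigns: cooperate → 18(1+β+…+β^5); deviate → 21 + 11(β+…+β^5).
Cooperation is sustained iff (18−11)(β+…+β^5) ≥ 21−18.
β+…+β^5 = 2/5·(1−(2/5)^5)/(1−2/5) = 0.6598, and (21−18)/(18−11) = 0.4286.
0.6598 ≥ 0.4286, so cooperation is sustainable.

No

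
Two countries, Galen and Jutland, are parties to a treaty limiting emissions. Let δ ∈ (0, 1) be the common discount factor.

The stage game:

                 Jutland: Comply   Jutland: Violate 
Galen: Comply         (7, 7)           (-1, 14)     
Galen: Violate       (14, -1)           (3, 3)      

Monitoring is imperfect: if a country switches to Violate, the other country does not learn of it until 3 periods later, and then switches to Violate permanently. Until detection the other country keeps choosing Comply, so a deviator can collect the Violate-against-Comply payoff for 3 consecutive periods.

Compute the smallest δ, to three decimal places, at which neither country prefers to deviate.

A deviator earns 14 for 3 periods, then 3 forever; cooperating earns 7 forever. Multiplying the IC by (1−δ):
7 ≥ 14(1−δ^3) + 3δ^3, so 11·δ^3 ≥ 7 and δ^3 ≥ 7/11.
δ ≥ (7/11)^(1/3) ≈ 0.860.

0.860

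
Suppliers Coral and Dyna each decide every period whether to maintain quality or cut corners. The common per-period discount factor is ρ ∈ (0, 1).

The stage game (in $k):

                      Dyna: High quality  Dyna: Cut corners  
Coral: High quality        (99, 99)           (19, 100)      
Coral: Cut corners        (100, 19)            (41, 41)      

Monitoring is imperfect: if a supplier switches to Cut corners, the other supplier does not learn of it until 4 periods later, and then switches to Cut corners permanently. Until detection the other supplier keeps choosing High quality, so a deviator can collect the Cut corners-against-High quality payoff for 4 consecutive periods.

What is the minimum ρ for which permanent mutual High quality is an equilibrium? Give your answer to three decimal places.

A deviator earns 100 for 4 periods, then 41 forever; cooperating earns 99 forever. Multiplying the IC by (1−ρ):
99 ≥ 100(1−ρ^4) + 41ρ^4, so 59·ρ^4 ≥ 1 and ρ^4 ≥ 1/59.
ρ ≥ (1/59)^(1/4) ≈ 0.361.

0.361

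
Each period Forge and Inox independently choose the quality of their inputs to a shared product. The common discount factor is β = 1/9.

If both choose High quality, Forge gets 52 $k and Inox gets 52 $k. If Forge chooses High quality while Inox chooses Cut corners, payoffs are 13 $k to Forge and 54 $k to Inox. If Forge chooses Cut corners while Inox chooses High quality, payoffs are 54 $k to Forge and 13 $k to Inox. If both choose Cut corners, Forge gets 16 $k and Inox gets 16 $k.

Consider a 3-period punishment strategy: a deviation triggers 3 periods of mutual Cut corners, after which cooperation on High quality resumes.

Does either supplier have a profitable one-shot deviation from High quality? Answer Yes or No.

No

Comparing payoff streams over the 4 periods until play realigns: cooperate → 52(1+β+…+β^3); deviate → 54 + 16(β+…+β^3).
Cooperation is sustained iff (52−16)(β+…+β^3) ≥ 54−52.
β+…+β^3 = 1/9·(1−(1/9)^3)/(1−1/9) = 0.1248, and (54−52)/(52−16) = 0.0556.
0.1248 ≥ 0.0556, so cooperation is sustainable.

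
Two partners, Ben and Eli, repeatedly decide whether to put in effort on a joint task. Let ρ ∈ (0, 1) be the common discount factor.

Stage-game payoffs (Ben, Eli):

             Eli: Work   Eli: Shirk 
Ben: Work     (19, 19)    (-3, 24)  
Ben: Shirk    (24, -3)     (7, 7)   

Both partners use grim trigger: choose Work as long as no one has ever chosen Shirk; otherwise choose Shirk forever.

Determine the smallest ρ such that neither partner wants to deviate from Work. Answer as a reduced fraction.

Cooperation forever yields 19 each period: 19/(1−ρ).
Deviating yields 24 once, then 7 forever: 24 + 7ρ/(1−ρ).
No profitable deviation requires 19/(1−ρ) ≥ 24 + 7ρ/(1−ρ).
Multiplying by (1−ρ): 19 ≥ 24(1−ρ) + 7ρ = 24 − 17ρ.
So 17ρ ≥ 5, i.e. ρ ≥ 5/17.

5/17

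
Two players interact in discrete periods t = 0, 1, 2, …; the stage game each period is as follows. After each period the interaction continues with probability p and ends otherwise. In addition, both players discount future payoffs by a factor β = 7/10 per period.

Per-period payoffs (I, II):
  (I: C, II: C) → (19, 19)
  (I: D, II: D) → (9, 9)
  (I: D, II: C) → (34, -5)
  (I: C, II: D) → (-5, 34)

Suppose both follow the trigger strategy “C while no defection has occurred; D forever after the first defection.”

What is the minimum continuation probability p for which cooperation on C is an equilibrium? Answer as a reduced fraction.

6/7

With continuation probability p and discount β, the effective per-period discount factor is βp.
Grim-trigger IC: βp ≥ (34−19)/(34−9) = 3/5.
So p ≥ (3/5)/(7/10) = 6/7.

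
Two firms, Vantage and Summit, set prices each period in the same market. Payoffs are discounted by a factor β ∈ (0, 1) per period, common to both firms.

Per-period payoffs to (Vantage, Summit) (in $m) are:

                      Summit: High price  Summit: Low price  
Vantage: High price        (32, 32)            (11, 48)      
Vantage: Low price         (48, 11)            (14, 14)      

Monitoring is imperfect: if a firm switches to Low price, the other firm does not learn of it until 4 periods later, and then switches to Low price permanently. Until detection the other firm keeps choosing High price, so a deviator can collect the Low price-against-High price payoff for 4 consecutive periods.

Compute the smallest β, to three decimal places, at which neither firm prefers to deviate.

The best deviation is to choose Low price for all 4 undetected periods, earning 48 each, then 14 forever once detected.
Deviation value: 48(1−β^4)/(1−β) + 14β^4/(1−β); cooperation value: 32/(1−β).
IC: 32 ≥ 48(1−β^4) + 14β^4 = 48 − 34β^4.
So β^4 ≥ 16/34 = 8/17, giving β ≥ (8/17)^(1/4) ≈ 0.828.

0.828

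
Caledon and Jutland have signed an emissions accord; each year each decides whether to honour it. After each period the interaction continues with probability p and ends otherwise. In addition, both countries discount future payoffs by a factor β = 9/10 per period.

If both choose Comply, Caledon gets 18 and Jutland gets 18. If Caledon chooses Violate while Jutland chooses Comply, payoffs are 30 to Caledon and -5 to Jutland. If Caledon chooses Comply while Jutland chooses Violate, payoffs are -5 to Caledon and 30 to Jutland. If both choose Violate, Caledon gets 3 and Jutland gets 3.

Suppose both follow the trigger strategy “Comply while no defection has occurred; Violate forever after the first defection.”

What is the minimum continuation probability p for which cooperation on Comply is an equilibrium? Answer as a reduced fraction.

Expected continuation weight on next period's payoff is β·p = 9/10·p, which plays the role of the discount factor.
Cooperation requires 9/10·p ≥ (30−18)/(30−3) = 4/9, hence p ≥ 40/81.

40/81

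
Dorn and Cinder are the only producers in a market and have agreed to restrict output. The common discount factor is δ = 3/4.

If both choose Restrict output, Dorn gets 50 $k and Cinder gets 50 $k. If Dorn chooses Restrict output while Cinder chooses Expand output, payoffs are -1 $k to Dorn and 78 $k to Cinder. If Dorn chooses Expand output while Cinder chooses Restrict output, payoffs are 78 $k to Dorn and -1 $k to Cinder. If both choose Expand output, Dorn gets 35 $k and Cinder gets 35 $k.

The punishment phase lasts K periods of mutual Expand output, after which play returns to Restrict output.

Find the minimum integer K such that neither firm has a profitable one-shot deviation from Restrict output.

4

IC: δ(1−δ^K)/(1−δ) ≥ (78−50)/(50−35) = 28/15.
With δ = 3/4: need 1 − δ^K ≥ 28/15·(1−3/4)/(3/4), i.e. δ^K ≤ 0.3778.
Since (3/4)^3 = 0.4219 and (3/4)^4 = 0.3164, the smallest such K is 4.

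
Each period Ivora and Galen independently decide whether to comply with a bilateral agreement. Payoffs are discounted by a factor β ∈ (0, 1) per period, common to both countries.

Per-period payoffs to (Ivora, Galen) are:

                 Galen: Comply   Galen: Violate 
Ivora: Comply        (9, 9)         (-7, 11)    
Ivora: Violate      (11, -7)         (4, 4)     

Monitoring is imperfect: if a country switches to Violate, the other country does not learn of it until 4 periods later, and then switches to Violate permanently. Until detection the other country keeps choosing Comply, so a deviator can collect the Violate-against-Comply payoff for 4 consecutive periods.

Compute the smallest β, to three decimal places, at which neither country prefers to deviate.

Deviating for the 4 undetected periods gains 11−9 = 2 per period over cooperation, then loses 9−4 = 5 per period forever once punishment starts.
Gain: 2(1 + β + … + β^3); loss: 5·β^4/(1−β).
No profitable deviation ⇔ 2(1−β^4) ≤ 5·β^4, i.e. β^4 ≥ 2/(2+5) = 2/7.
Hence β ≥ (2/7)^(1/4) ≈ 0.731.

0.731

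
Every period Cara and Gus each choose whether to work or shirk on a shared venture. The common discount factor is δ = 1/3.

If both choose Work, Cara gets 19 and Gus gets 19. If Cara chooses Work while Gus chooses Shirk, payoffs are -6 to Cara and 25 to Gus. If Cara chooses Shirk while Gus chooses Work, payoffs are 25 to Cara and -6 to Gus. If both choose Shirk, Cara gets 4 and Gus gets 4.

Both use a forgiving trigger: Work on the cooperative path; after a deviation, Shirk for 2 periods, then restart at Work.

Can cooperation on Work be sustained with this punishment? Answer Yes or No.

Yes

IC: δ+…+δ^2 ≥ (25−19)/(19−4) = 2/5.
At δ = 1/3: partial sum = 0.4444 ≥ 0.4000. Cooperation sustainable.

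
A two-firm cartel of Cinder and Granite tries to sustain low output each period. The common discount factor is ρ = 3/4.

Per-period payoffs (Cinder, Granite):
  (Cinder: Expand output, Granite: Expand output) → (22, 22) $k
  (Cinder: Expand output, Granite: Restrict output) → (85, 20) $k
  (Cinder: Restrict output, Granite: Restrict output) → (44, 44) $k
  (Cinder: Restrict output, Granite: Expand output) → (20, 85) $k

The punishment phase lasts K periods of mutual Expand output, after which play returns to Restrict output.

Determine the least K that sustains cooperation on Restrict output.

No profitable deviation requires (44−22)(ρ+…+ρ^K) ≥ 85−44, i.e. ρ+…+ρ^K ≥ 41/22 ≈ 1.8636.
With ρ = 3/4, the partial sums are K=1: 0.7500, K=2: 1.3125, K=3: 1.7344, K=4: 2.0508.
K = 4 is the first length at which the sum reaches 1.8636.

4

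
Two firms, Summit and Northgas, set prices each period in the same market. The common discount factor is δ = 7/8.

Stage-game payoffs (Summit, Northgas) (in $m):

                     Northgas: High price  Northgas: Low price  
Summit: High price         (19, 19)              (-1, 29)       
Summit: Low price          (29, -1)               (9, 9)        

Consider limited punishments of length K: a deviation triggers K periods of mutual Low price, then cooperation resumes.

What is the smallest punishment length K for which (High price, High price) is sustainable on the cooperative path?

2

Need Σ_{k=1}^{K} δ^k ≥ (29−19)/(19−9) = 1.0000 at δ = 7/8.
At K = 1 the sum is 0.8750 < 1.0000; at K = 2 it is 1.6406 ≥ 1.0000.
So the minimum punishment length is K = 2.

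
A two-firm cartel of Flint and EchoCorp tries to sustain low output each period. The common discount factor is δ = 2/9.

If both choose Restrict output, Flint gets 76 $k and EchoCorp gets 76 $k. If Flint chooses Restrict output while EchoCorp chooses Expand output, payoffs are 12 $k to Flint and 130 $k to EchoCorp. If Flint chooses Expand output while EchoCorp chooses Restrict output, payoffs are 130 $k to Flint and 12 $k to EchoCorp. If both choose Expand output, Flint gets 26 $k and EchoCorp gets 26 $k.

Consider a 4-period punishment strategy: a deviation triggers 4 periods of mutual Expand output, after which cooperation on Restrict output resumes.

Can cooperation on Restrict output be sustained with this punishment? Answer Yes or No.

Comparing payoff streams over the 5 periods until play realigns: cooperate → 76(1+δ+…+δ^4); deviate → 130 + 26(δ+…+δ^4).
Cooperation is sustained iff (76−26)(δ+…+δ^4) ≥ 130−76.
δ+…+δ^4 = 2/9·(1−(2/9)^4)/(1−2/9) = 0.2850, and (130−76)/(76−26) = 1.0800.
0.2850 < 1.0800, so cooperation is not sustainable.

No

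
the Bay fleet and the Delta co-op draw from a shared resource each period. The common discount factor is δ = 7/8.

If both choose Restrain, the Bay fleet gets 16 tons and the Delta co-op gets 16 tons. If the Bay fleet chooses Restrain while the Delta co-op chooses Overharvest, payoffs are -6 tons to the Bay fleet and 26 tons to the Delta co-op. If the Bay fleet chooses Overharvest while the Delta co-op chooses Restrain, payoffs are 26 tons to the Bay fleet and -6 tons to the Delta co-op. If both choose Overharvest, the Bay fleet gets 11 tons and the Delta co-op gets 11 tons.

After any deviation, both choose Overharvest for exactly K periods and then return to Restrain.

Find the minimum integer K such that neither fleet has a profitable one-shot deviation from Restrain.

Need Σ_{k=1}^{K} δ^k ≥ (26−16)/(16−11) = 2.0000 at δ = 7/8.
At K = 2 the sum is 1.6406 < 2.0000; at K = 3 it is 2.3105 ≥ 2.0000.
So the minimum punishment length is K = 3.

3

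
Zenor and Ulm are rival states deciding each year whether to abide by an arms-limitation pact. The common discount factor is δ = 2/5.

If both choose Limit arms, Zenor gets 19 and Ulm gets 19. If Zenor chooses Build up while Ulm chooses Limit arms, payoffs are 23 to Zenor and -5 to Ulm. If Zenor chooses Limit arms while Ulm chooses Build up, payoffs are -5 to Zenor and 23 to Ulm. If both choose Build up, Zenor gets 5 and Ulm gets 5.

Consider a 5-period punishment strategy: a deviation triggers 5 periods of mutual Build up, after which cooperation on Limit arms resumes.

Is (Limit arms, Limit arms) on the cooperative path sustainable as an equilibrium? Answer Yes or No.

IC: δ+…+δ^5 ≥ (23−19)/(19−5) = 2/7.
At δ = 2/5: partial sum = 0.6598 ≥ 0.2857. Cooperation sustainable.

Yes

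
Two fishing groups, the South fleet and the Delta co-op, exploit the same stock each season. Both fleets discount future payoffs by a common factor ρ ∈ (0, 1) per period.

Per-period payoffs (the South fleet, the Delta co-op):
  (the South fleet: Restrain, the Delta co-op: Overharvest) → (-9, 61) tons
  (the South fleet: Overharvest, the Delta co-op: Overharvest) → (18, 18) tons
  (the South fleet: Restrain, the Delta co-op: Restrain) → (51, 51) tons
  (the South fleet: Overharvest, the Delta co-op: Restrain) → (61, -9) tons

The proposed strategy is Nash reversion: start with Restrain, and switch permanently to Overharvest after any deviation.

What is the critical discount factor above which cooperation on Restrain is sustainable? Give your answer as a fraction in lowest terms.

Cooperation forever yields 51 each period: 51/(1−ρ).
Deviating yields 61 once, then 18 forever: 61 + 18ρ/(1−ρ).
No profitable deviation requires 51/(1−ρ) ≥ 61 + 18ρ/(1−ρ).
Multiplying by (1−ρ): 51 ≥ 61(1−ρ) + 18ρ = 61 − 43ρ.
So 43ρ ≥ 10, i.e. ρ ≥ 10/43.

10/43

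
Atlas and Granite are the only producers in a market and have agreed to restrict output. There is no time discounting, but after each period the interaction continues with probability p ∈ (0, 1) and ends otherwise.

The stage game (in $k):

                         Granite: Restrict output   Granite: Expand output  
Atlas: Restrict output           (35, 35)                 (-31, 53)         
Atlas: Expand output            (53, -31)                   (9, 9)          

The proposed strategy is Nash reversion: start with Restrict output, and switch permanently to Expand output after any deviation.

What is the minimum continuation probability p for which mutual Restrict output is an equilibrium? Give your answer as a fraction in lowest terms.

Expected cooperation value is 35 + p·35 + p²·35 + … = 35/(1−p); deviation gives 53 + p·9/(1−p).
35 ≥ 53(1−p) + 9p ⇒ 44p ≥ 18 ⇒ p ≥ 18/44 = 9/22.

9/22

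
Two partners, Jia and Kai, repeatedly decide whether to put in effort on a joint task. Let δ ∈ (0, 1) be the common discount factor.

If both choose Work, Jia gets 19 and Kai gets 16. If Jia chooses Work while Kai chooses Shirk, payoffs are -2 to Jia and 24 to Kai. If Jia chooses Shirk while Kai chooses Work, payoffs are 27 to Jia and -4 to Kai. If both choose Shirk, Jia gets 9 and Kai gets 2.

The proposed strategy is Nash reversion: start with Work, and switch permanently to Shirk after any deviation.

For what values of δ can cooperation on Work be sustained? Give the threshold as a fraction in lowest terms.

4/9

Jia: cooperation gives 19 each period; deviation gives 27 once then 9 forever.
  19/(1−δ) ≥ 27 + 9δ/(1−δ) ⇒ δ ≥ 8/18 = 4/9.
Kai: cooperation gives 16 each period; deviation gives 24 once then 2 forever.
  δ ≥ 8/22 = 4/11.
Both must hold, so the binding constraint is Jia's: δ ≥ 4/9.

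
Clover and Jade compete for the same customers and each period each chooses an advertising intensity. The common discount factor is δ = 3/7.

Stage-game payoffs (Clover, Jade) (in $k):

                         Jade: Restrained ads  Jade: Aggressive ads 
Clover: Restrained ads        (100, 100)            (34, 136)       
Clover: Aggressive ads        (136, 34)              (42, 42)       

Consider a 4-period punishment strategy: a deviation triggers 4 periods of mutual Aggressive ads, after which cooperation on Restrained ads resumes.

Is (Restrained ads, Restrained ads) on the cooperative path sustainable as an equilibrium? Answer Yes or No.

IC: δ+…+δ^4 ≥ (136−100)/(100−42) = 18/29.
At δ = 3/7: partial sum = 0.7247 ≥ 0.6207. Cooperation sustainable.

Yes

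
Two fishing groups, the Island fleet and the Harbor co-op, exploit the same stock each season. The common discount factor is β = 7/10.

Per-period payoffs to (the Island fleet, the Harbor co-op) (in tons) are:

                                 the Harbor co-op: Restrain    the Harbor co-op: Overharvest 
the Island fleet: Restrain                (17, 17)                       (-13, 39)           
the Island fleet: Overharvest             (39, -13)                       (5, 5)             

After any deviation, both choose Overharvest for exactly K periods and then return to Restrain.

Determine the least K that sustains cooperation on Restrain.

5

Need Σ_{k=1}^{K} β^k ≥ (39−17)/(17−5) = 1.8333 at β = 7/10.
At K = 4 the sum is 1.7731 < 1.8333; at K = 5 it is 1.9412 ≥ 1.8333.
So the minimum punishment length is K = 5.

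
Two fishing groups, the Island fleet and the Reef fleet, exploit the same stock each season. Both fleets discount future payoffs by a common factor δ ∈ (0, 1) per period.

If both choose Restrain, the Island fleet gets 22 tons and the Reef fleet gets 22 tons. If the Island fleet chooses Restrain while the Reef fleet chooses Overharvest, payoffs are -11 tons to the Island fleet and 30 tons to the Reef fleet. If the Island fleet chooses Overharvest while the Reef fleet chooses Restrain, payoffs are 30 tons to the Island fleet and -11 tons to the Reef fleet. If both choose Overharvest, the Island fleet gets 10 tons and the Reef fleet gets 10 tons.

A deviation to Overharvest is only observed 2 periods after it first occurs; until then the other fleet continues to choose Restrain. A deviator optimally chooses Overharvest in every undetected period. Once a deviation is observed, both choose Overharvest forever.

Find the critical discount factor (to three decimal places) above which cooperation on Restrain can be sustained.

A deviator earns 30 for 2 periods, then 10 forever; cooperating earns 22 forever. Multiplying the IC by (1−δ):
22 ≥ 30(1−δ^2) + 10δ^2, so 20·δ^2 ≥ 8 and δ^2 ≥ 2/5.
δ ≥ (2/5)^(1/2) ≈ 0.632.

0.632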